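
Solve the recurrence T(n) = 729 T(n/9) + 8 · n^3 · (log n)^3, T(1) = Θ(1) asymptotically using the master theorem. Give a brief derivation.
T(n) = Θ(n^3 · (log n)^4)

Here log_9 729 = 3 and f(n) = 8 · n^3 · (log n)^3 = Θ(n^(log_9 729) · (log n)^3). This is the extended Case 2 of the master theorem (f matches the critical exponent up to log factors), giving T(n) = Θ(n^(log_9 729) · (log n)^(3+1)) = Θ(n^3 · (log n)^4).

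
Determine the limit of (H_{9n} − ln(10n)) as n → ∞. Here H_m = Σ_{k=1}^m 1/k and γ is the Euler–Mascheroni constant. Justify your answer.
lim = ln(9/10) + γ

By Euler-Maclaurin, H_m = ln m + γ + O(1/m). So
  H_{9n} − ln(10n) = ln(9n) + γ − ln(10n) + O(1/n)
                       = ln(9/10) + γ + O(1/n).
Hence the limit is ln(9/10) + γ.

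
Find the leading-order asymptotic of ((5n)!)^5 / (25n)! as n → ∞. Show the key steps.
((5n)!)^5/(25n)! ~ ((2π·5n)^(4/2) / sqrt(5)) · 5^(−5·5n)  →  0

Write N = 5n. Stirling: N! ~ sqrt(2π N)(N/e)^N and (5N)! ~ sqrt(2π·5N)·(5N/e)^(5N).
  (N!)^5/(5N)! ~ (2π N)^(5/2) (N/e)^(5N) / [sqrt(2π·5N) (5N/e)^(5N)]
     = (2π N)^(5/2) / sqrt(2π·5N) · (N/(5N))^(5N)
     = (2π N)^((5−1)/2) / sqrt(5) · 5^(−5N).
Since 5^5 > 1, the factor 5^(−5N) decays exponentially, so the ratio → 0. Substituting N = 5n gives the stated form.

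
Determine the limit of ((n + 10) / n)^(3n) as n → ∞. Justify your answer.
lim = e^30

Rewrite as (1 + 10/n)^(3n). By the standard limit (1 + x/n)^n → e^x, we have (1 + 10/n)^n → e^10, and raising to the 3rd power gives e^30.
More precisely, ln[(1 + 10/n)^(3n)] = 3n · ln(1 + 10/n) = 3n · (10/n + O(1/n^2)) = 30 + O(1/n) → 30.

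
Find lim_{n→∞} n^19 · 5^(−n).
lim = 0

Exponentials with base > 1 dominate every fixed polynomial: for any fixed c, n^c / 5^n → 0 as n → ∞ (e.g. by the ratio test, or by writing 5^n = e^(n ln 5) and noting e^(n ln 5) / n^c → ∞). Hence n^19 · 5^(−n) = n^19 / 5^n → 0.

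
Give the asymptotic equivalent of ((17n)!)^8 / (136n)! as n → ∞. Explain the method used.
((17n)!)^8/(136n)! ~ ((2π·17n)^(7/2) / sqrt(8)) · 8^(−8·17n)  →  0

Write N = 17n. Stirling: N! ~ sqrt(2π N)(N/e)^N and (8N)! ~ sqrt(2π·8N)·(8N/e)^(8N).
  (N!)^8/(8N)! ~ (2π N)^(8/2) (N/e)^(8N) / [sqrt(2π·8N) (8N/e)^(8N)]
     = (2π N)^(8/2) / sqrt(2π·8N) · (N/(8N))^(8N)
     = (2π N)^((8−1)/2) / sqrt(8) · 8^(−8N).
Since 8^8 > 1, the factor 8^(−8N) decays exponentially, so the ratio → 0. Substituting N = 17n gives the stated form.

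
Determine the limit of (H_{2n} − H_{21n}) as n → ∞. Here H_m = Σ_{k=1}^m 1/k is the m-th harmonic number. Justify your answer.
lim = ln(2/21)

Euler-Maclaurin gives H_m = ln m + γ + 1/(2m) + O(1/m^2). The γ and O(1/m) terms cancel in the difference:
  H_{2n} − H_{21n} = ln(2n) − ln(21n) + O(1/n) = ln(2/21) + O(1/n).
Hence the limit is ln(2/21).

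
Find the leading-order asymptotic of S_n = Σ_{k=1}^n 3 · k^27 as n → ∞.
S_n ~ 3 · n^28 / 28

By integral comparison (Euler-Maclaurin), Σ_{k=1}^n 3 · k^27 = 3 · ∫_0^n x^27 dx + O(n^27) = 3 · n^28/28 + O(n^27). (Equivalently, Faulhaber's formula gives the same leading term.)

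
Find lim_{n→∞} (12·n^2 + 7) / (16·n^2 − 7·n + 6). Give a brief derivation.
lim = 12/16 = 3/4

For large n the leading n^2 terms dominate both numerator and denominator. Dividing top and bottom by n^2, every other term tends to 0, leaving 12/16 = 3/4.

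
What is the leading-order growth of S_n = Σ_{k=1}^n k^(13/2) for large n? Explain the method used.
S_n ~ (2/15) · n^(15/2)

Integral comparison: Σ_{k=1}^n k^(13/2) = ∫_0^n x^(13/2) dx + O(n^(13/2)). The integral is n^(1 + 13/2) / (1 + 13/2) = n^((13+2)/2) / ((13+2)/2) = (2/15) · n^(15/2).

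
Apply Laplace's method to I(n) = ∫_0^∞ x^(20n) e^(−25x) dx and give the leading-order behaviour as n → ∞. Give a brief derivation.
I(n) ~ (sqrt(2π·20n) / 25) · (20n/(25e))^(20n)

Write the integrand as exp(20n ln x − 25x) and set f(x) = 20n ln x − 25x. Then f'(x) = 20n/x − 25 = 0 at x* = 20n/25, and f''(x*) = −20n/x*^2 = −25^2/(20n). Laplace's method (interior maximum) gives
  I(n) ~ e^(f(x*)) · sqrt(2π / |f''(x*)|)
        = exp(20n ln(20n/25) − 20n) · sqrt(2π · 20n / 25^2)
        = (20n/25)^(20n) e^(−20n) · sqrt(2π·20n) / 25
        = (sqrt(2π·20n) / 25) · (20n/(25e))^(20n).
This matches Γ(20n+1)/25^(20n+1) with Stirling applied to Γ.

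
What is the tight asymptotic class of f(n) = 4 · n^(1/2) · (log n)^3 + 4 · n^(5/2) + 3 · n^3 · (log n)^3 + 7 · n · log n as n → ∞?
f(n) ∈ Θ(n^3 · (log n)^3)

Compare the terms by growth order. For large n, n^a · (log n)^b dominates n^a' · (log n)^b' iff a > a', or (a = a' and b > b'). Ranking the 4 terms shows the dominant one is 3 · n^3 · (log n)^3. Hence f(n) ∈ Θ(n^3 · (log n)^3).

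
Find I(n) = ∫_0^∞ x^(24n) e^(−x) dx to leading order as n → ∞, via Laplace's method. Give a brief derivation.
I(n) ~ sqrt(2π·24n) · (24n/e)^(24n)

Write the integrand as exp(24n ln x − x) and set f(x) = 24n ln x − x. Then f'(x) = 24n/x − 1 = 0 at x* = 24n, and f''(x*) = −24n/x*^2 = −1/(24n). Laplace's method (interior maximum) gives
  I(n) ~ e^(f(x*)) · sqrt(2π / |f''(x*)|)
        = exp(24n ln(24n) − 24n) · sqrt(2π · 24n)
        = (24n)^(24n) e^(−24n) · sqrt(2π·24n)
        = sqrt(2π·24n) · (24n/e)^(24n).
This matches Γ(24n+1) with Stirling applied to Γ.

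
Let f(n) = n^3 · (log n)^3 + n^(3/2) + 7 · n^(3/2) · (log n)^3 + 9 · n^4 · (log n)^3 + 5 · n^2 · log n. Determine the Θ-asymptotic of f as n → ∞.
f(n) ∈ Θ(n^4 · (log n)^3)

Compare the terms by growth order. For large n, n^a · (log n)^b dominates n^a' · (log n)^b' iff a > a', or (a = a' and b > b'). Ranking the 5 terms shows the dominant one is 9 · n^4 · (log n)^3. Hence f(n) ∈ Θ(n^4 · (log n)^3).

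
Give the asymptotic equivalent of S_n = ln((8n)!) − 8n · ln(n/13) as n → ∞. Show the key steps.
S_n ~ 8n · (ln 104 − 1) + O(ln n)

Stirling: ln((8n)!) = 8n ln(8n) − 8n + O(ln n).
  S_n = 8n ln(8n) − 8n − 8n ln(n/13) + O(ln n)
      = 8n ln(8n) − 8n ln n + 8n ln 13 − 8n + O(ln n)
      = 8n ln 8 + 8n ln 13 − 8n + O(ln n)
      = 8n (ln 104 − 1) + O(ln n).
Numerically ln(104) − 1 ≈ 3.6444.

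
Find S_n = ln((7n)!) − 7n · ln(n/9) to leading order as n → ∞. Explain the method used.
S_n ~ 7n · (ln 63 − 1) + O(ln n)

Stirling: ln((7n)!) = 7n ln(7n) − 7n + O(ln n).
  S_n = 7n ln(7n) − 7n − 7n ln(n/9) + O(ln n)
      = 7n ln(7n) − 7n ln n + 7n ln 9 − 7n + O(ln n)
      = 7n ln 7 + 7n ln 9 − 7n + O(ln n)
      = 7n (ln 63 − 1) + O(ln n).
Numerically ln(63) − 1 ≈ 3.1431.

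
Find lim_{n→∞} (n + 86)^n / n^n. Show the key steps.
lim = e^86

Rewrite as (1 + 86/n)^(n). By the standard limit (1 + x/n)^n → e^x, we have (1 + 86/n)^n → e^86, and raising to the 1st power gives e^86.
More precisely, ln[(1 + 86/n)^(n)] = n · ln(1 + 86/n) = n · (86/n + O(1/n^2)) = 86 + O(1/n) → 86.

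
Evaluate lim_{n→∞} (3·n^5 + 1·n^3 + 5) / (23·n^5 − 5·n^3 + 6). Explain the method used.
lim = 3/23

For large n the leading n^5 terms dominate both numerator and denominator. Dividing top and bottom by n^5, every other term tends to 0, leaving 3/23.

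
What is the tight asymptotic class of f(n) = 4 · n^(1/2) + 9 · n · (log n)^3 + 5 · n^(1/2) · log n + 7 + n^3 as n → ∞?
f(n) ∈ Θ(n^3)

Compare the terms by growth order. For large n, n^a · (log n)^b dominates n^a' · (log n)^b' iff a > a', or (a = a' and b > b'). Ranking the 5 terms shows the dominant one is n^3. Hence f(n) ∈ Θ(n^3).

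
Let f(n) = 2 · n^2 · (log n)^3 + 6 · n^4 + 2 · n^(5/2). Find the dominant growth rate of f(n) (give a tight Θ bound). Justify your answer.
f(n) ∈ Θ(n^4)

Compare the terms by growth order. For large n, n^a · (log n)^b dominates n^a' · (log n)^b' iff a > a', or (a = a' and b > b'). Ranking the 3 terms shows the dominant one is 6 · n^4. Hence f(n) ∈ Θ(n^4).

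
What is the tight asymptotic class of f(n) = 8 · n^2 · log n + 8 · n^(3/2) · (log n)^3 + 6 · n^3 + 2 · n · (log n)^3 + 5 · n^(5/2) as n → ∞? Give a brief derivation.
f(n) ∈ Θ(n^3)

Compare the terms by growth order. For large n, n^a · (log n)^b dominates n^a' · (log n)^b' iff a > a', or (a = a' and b > b'). Ranking the 5 terms shows the dominant one is 6 · n^3. Hence f(n) ∈ Θ(n^3).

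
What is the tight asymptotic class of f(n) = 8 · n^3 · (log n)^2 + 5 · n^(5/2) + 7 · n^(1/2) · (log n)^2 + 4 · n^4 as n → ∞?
f(n) ∈ Θ(n^4)

Compare the terms by growth order. For large n, n^a · (log n)^b dominates n^a' · (log n)^b' iff a > a', or (a = a' and b > b'). Ranking the 4 terms shows the dominant one is 4 · n^4. Hence f(n) ∈ Θ(n^4).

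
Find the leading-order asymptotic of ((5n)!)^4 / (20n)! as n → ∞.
((5n)!)^4/(20n)! ~ ((2π·5n)^(3/2) / 2) · 4^(−4·5n)  →  0

Write N = 5n. Stirling: N! ~ sqrt(2π N)(N/e)^N and (4N)! ~ sqrt(2π·4N)·(4N/e)^(4N).
  (N!)^4/(4N)! ~ (2π N)^(4/2) (N/e)^(4N) / [sqrt(2π·4N) (4N/e)^(4N)]
     = (2π N)^(4/2) / sqrt(2π·4N) · (N/(4N))^(4N)
     = (2π N)^((4−1)/2) / 2 · 4^(−4N).
Since 4^4 > 1, the factor 4^(−4N) decays exponentially, so the ratio → 0. Substituting N = 5n gives the stated form.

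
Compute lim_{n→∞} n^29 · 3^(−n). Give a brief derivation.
lim = 0

Exponentials with base > 1 dominate every fixed polynomial: for any fixed c, n^c / 3^n → 0 as n → ∞ (e.g. by the ratio test, or by writing 3^n = e^(n ln 3) and noting e^(n ln 3) / n^c → ∞). Hence n^29 · 3^(−n) = n^29 / 3^n → 0.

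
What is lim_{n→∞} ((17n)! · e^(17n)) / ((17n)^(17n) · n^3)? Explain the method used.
lim = 0

Stirling: (17n)! ~ sqrt(2π·17n) · (17n/e)^(17n). Hence
  (17n)! · e^(17n) / (17n)^(17n) ~ sqrt(2π·17n).
Dividing by n^3: sqrt(2π·17n) / n^3 = sqrt(2π·17) · n^((1−6)/2), so the expression behaves like sqrt(2π·17) · n^((1−6)/2) → 0.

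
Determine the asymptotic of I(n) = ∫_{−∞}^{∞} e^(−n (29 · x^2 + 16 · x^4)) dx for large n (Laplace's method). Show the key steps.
I(n) ~ sqrt(π/(29n))

φ(x) = 29 · x^2 + 16 · x^4 has its unique global minimum at x* = 0 (since φ'(x) = 58x + 64x^3 = 0 only at x = 0 for real x with both coefficients positive, and φ → ∞ as |x| → ∞). At x* = 0, φ(0) = 0 and φ''(0) = 58. Laplace's method then gives
  I(n) ~ sqrt(2π / (n · φ''(0))) · e^(−n φ(0)) = sqrt(2π / (58n)) = sqrt(π/(29n)).
The 16 · x^4 term contributes only at subleading order (an O(1/n) relative correction).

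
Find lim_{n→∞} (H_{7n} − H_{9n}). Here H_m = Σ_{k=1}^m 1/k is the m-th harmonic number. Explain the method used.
lim = ln(7/9)

Euler-Maclaurin gives H_m = ln m + γ + 1/(2m) + O(1/m^2). The γ and O(1/m) terms cancel in the difference:
  H_{7n} − H_{9n} = ln(7n) − ln(9n) + O(1/n) = ln(7/9) + O(1/n).
Hence the limit is ln(7/9).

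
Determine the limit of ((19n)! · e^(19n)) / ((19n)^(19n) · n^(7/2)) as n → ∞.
lim = 0

Stirling: (19n)! ~ sqrt(2π·19n) · (19n/e)^(19n). Hence
  (19n)! · e^(19n) / (19n)^(19n) ~ sqrt(2π·19n).
Dividing by n^(7/2): sqrt(2π·19n) / n^(7/2) = sqrt(2π·19) · n^((1−7)/2), so the expression behaves like sqrt(2π·19) · n^((1−7)/2) → 0.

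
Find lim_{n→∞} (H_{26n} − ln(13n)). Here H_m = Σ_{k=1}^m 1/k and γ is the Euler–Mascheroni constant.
lim = ln 2 + γ

By Euler-Maclaurin, H_m = ln m + γ + O(1/m). So
  H_{26n} − ln(13n) = ln(26n) + γ − ln(13n) + O(1/n)
                       = ln(26/13) + γ + O(1/n).
Hence the limit is ln(26/13) + γ (= ln 2).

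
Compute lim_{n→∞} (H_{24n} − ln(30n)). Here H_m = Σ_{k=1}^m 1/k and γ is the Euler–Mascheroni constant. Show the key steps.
lim = ln(4/5) + γ

By Euler-Maclaurin, H_m = ln m + γ + O(1/m). So
  H_{24n} − ln(30n) = ln(24n) + γ − ln(30n) + O(1/n)
                       = ln(24/30) + γ + O(1/n).
Hence the limit is ln(24/30) + γ (= ln(4/5)).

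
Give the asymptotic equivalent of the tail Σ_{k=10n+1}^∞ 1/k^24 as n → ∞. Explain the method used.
Σ_{k>10n} 1/k^24 ~ 1/(23 · (10n)^23)

Compare to the integral: ∫_{10n}^∞ x^(−24) dx = [−x^(−23)/23]_{10n}^∞ = 1/((24−1)·(10n)^23). Euler-Maclaurin then gives
  Σ_{k>10n} 1/k^24 = ∫_{10n}^∞ dx/x^24 − 1/(2·(10n)^24) + O(1/(10n)^25).
(Equivalently this is ζ(24) − Σ_{k≤10n} 1/k^24.)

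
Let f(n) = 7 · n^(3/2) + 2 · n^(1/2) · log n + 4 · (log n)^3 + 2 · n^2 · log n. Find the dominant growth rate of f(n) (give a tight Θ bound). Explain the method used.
f(n) ∈ Θ(n^2 · log n)

Compare the terms by growth order. For large n, n^a · (log n)^b dominates n^a' · (log n)^b' iff a > a', or (a = a' and b > b'). Ranking the 4 terms shows the dominant one is 2 · n^2 · log n. Hence f(n) ∈ Θ(n^2 · log n).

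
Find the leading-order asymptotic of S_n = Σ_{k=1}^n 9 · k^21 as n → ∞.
S_n ~ 9 · n^22 / 22

By integral comparison (Euler-Maclaurin), Σ_{k=1}^n 9 · k^21 = 9 · ∫_0^n x^21 dx + O(n^21) = 9 · n^22/22 + O(n^21). (Equivalently, Faulhaber's formula gives the same leading term.)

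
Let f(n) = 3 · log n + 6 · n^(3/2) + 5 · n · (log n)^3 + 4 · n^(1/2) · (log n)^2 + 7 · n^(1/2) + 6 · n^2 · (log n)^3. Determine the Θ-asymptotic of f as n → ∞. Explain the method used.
f(n) ∈ Θ(n^2 · (log n)^3)

Compare the terms by growth order. For large n, n^a · (log n)^b dominates n^a' · (log n)^b' iff a > a', or (a = a' and b > b'). Ranking the 6 terms shows the dominant one is 6 · n^2 · (log n)^3. Hence f(n) ∈ Θ(n^2 · (log n)^3).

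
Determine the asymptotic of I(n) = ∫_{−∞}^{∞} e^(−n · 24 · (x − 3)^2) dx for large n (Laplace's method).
I(n) = sqrt(π/(24n))

Here φ(x) = 24 · (x − 3)^2 has its unique minimum at x* = 3 with φ(x*) = 0 and φ''(x*) = 48. Laplace's method gives
  I(n) ~ e^(−n φ(x*)) · sqrt(2π / (n · φ''(x*))) = sqrt(2π / (48n)) = sqrt(π/(24n)).
This is exact: substituting u = (x − 3)·sqrt(24n) gives I(n) = (1/sqrt(24n)) ∫_{−∞}^{∞} e^(−u^2) du = sqrt(π/(24n)).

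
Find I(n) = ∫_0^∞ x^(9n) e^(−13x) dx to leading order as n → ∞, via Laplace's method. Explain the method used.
I(n) ~ (sqrt(2π·9n) / 13) · (9n/(13e))^(9n)

Write the integrand as exp(9n ln x − 13x) and set f(x) = 9n ln x − 13x. Then f'(x) = 9n/x − 13 = 0 at x* = 9n/13, and f''(x*) = −9n/x*^2 = −13^2/(9n). Laplace's method (interior maximum) gives
  I(n) ~ e^(f(x*)) · sqrt(2π / |f''(x*)|)
        = exp(9n ln(9n/13) − 9n) · sqrt(2π · 9n / 13^2)
        = (9n/13)^(9n) e^(−9n) · sqrt(2π·9n) / 13
        = (sqrt(2π·9n) / 13) · (9n/(13e))^(9n).
This matches Γ(9n+1)/13^(9n+1) with Stirling applied to Γ.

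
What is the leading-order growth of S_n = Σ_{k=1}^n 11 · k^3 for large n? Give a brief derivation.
S_n ~ 11 · n^4 / 4

By integral comparison (Euler-Maclaurin), Σ_{k=1}^n 11 · k^3 = 11 · ∫_0^n x^3 dx + O(n^3) = 11 · n^4/4 + O(n^3). (Equivalently, Faulhaber's formula gives the same leading term.)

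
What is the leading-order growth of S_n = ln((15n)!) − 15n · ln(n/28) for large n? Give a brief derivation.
S_n ~ 15n · (ln 420 − 1) + O(ln n)

Stirling: ln((15n)!) = 15n ln(15n) − 15n + O(ln n).
  S_n = 15n ln(15n) − 15n − 15n ln(n/28) + O(ln n)
      = 15n ln(15n) − 15n ln n + 15n ln 28 − 15n + O(ln n)
      = 15n ln 15 + 15n ln 28 − 15n + O(ln n)
      = 15n (ln 420 − 1) + O(ln n).
Numerically ln(420) − 1 ≈ 5.0403.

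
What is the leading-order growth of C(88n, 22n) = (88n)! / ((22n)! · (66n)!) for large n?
C(88n, 22n) ~ (256/27)^(22n) · sqrt(2/(3π·22n))

Write N = 22n. Apply Stirling to each factorial:
  (4N)! ~ sqrt(2π·4N) · (4N/e)^(4N),
  N! ~ sqrt(2π N) · (N/e)^N,
  (3N)! ~ sqrt(2π·3N) · (3N/e)^(3N).
The exponential factors combine to (4N)^(4N) / (N^N · (3N)^(3N)) = 4^(4N)/3^(3N) = (4^4/3^3)^N = (256/27)^N.
The square-root prefactors combine to sqrt(2π·4N) / (sqrt(2π N)·sqrt(2π·3N)) = sqrt(4 / (2π·3·N)) = sqrt(2/(3π·22n)).
Substituting N = 22n: C(88n, 22n) ~ (256/27)^(22n) · sqrt(2/(3π·22n)).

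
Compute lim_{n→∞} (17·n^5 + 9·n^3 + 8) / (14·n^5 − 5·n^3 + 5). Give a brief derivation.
lim = 17/14

For large n the leading n^5 terms dominate both numerator and denominator. Dividing top and bottom by n^5, every other term tends to 0, leaving 17/14.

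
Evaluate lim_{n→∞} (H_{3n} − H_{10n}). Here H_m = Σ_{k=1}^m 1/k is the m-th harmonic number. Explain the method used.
lim = ln(3/10)

Euler-Maclaurin gives H_m = ln m + γ + 1/(2m) + O(1/m^2). The γ and O(1/m) terms cancel in the difference:
  H_{3n} − H_{10n} = ln(3n) − ln(10n) + O(1/n) = ln(3/10) + O(1/n).
Hence the limit is ln(3/10).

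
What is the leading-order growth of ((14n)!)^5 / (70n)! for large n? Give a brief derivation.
((14n)!)^5/(70n)! ~ ((2π·14n)^(4/2) / sqrt(5)) · 5^(−5·14n)  →  0

Write N = 14n. Stirling: N! ~ sqrt(2π N)(N/e)^N and (5N)! ~ sqrt(2π·5N)·(5N/e)^(5N).
  (N!)^5/(5N)! ~ (2π N)^(5/2) (N/e)^(5N) / [sqrt(2π·5N) (5N/e)^(5N)]
     = (2π N)^(5/2) / sqrt(2π·5N) · (N/(5N))^(5N)
     = (2π N)^((5−1)/2) / sqrt(5) · 5^(−5N).
Since 5^5 > 1, the factor 5^(−5N) decays exponentially, so the ratio → 0. Substituting N = 14n gives the stated form.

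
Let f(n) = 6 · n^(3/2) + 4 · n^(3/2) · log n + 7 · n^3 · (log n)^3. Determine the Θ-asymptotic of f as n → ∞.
f(n) ∈ Θ(n^3 · (log n)^3)

Compare the terms by growth order. For large n, n^a · (log n)^b dominates n^a' · (log n)^b' iff a > a', or (a = a' and b > b'). Ranking the 3 terms shows the dominant one is 7 · n^3 · (log n)^3. Hence f(n) ∈ Θ(n^3 · (log n)^3).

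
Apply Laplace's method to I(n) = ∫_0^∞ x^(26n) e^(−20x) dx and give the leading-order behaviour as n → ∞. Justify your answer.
I(n) ~ (sqrt(2π·26n) / 20) · (26n/(20e))^(26n)

Write the integrand as exp(26n ln x − 20x) and set f(x) = 26n ln x − 20x. Then f'(x) = 26n/x − 20 = 0 at x* = 26n/20, and f''(x*) = −26n/x*^2 = −20^2/(26n). Laplace's method (interior maximum) gives
  I(n) ~ e^(f(x*)) · sqrt(2π / |f''(x*)|)
        = exp(26n ln(26n/20) − 26n) · sqrt(2π · 26n / 20^2)
        = (26n/20)^(26n) e^(−26n) · sqrt(2π·26n) / 20
        = (sqrt(2π·26n) / 20) · (26n/(20e))^(26n).
This matches Γ(26n+1)/20^(26n+1) with Stirling applied to Γ.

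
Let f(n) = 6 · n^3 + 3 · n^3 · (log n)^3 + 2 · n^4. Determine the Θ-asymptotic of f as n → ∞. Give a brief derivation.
f(n) ∈ Θ(n^4)

Compare the terms by growth order. For large n, n^a · (log n)^b dominates n^a' · (log n)^b' iff a > a', or (a = a' and b > b'). Ranking the 3 terms shows the dominant one is 2 · n^4. Hence f(n) ∈ Θ(n^4).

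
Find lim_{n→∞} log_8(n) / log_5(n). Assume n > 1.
lim = ln(5) / ln(8) = log_8(5)

Change of base: log_8(n) = ln n / ln 8 and log_5(n) = ln n / ln 5. The ratio is (ln n / ln 8) · (ln 5 / ln n) = ln 5 / ln 8, a constant independent of n. So the limit is ln 5 / ln 8 = log_8(5).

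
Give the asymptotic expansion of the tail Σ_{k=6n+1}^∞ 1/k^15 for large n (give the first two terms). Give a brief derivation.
Σ_{k>6n} 1/k^15 = 1/(14 · (6n)^14) − 1/(2 · (6n)^15) + O(1/(6n)^16)

Compare to the integral: ∫_{6n}^∞ x^(−15) dx = [−x^(−14)/14]_{6n}^∞ = 1/((15−1)·(6n)^14). The Euler-Maclaurin correction adds −f(6n)/2 = −1/(2·(6n)^15). Euler-Maclaurin then gives
  Σ_{k>6n} 1/k^15 = ∫_{6n}^∞ dx/x^15 − 1/(2·(6n)^15) + O(1/(6n)^16).
(Equivalently this is ζ(15) − Σ_{k≤6n} 1/k^15.)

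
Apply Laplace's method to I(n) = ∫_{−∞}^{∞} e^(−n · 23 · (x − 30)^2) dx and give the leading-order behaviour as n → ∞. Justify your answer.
I(n) = sqrt(π/(23n))

Here φ(x) = 23 · (x − 30)^2 has its unique minimum at x* = 30 with φ(x*) = 0 and φ''(x*) = 46. Laplace's method gives
  I(n) ~ e^(−n φ(x*)) · sqrt(2π / (n · φ''(x*))) = sqrt(2π / (46n)) = sqrt(π/(23n)).
This is exact: substituting u = (x − 30)·sqrt(23n) gives I(n) = (1/sqrt(23n)) ∫_{−∞}^{∞} e^(−u^2) du = sqrt(π/(23n)).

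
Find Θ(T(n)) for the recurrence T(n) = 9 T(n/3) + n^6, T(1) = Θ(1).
T(n) = Θ(n^6)

log_3 9 ≈ 2.000. f(n) = n^6 dominates n^(log_3 9) since 6 > 2.000, and the regularity condition a·f(n/b) = 9·(n/3)^6 = (9/729)·n^6 ≤ c·f(n) holds with c = 9/729 ≈ 0.0123 < 1. So this is Case 3: T(n) = Θ(f(n)) = Θ(n^6).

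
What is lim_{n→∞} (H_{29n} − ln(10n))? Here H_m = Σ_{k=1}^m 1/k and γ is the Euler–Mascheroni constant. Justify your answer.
lim = ln(29/10) + γ

By Euler-Maclaurin, H_m = ln m + γ + O(1/m). So
  H_{29n} − ln(10n) = ln(29n) + γ − ln(10n) + O(1/n)
                       = ln(29/10) + γ + O(1/n).
Hence the limit is ln(29/10) + γ.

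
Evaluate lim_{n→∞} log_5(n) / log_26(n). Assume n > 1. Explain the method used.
lim = ln(26) / ln(5) = log_5(26)

Change of base: log_5(n) = ln n / ln 5 and log_26(n) = ln n / ln 26. The ratio is (ln n / ln 5) · (ln 26 / ln n) = ln 26 / ln 5, a constant independent of n. So the limit is ln 26 / ln 5 = log_5(26).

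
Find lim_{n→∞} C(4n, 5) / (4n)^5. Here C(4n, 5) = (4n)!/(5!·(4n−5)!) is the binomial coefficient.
lim = 1/5! = 1/120

With N = 4n → ∞: C(N, 5) / N^5 = [N(N−1)…(N−4)] / (5! · N^5) = (1/5!) · 1 · (1 − 1/(4n)) · (1 − 2/(4n)) · (1 − 3/(4n)) · (1 − 4/(4n)). Each factor → 1 as N → ∞, so the limit is 1/5! = 1/120.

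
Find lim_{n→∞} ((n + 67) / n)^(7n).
lim = e^469

Rewrite as (1 + 67/n)^(7n). By the standard limit (1 + x/n)^n → e^x, we have (1 + 67/n)^n → e^67, and raising to the 7th power gives e^469.
More precisely, ln[(1 + 67/n)^(7n)] = 7n · ln(1 + 67/n) = 7n · (67/n + O(1/n^2)) = 469 + O(1/n) → 469.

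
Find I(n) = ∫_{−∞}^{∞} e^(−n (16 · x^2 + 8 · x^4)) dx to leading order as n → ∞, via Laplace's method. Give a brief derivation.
I(n) ~ sqrt(π/(16n))

φ(x) = 16 · x^2 + 8 · x^4 has its unique global minimum at x* = 0 (since φ'(x) = 32x + 32x^3 = 0 only at x = 0 for real x with both coefficients positive, and φ → ∞ as |x| → ∞). At x* = 0, φ(0) = 0 and φ''(0) = 32. Laplace's method then gives
  I(n) ~ sqrt(2π / (n · φ''(0))) · e^(−n φ(0)) = sqrt(2π / (32n)) = sqrt(π/(16n)).
The 8 · x^4 term contributes only at subleading order (an O(1/n) relative correction).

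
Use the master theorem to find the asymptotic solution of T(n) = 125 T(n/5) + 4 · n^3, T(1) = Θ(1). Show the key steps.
T(n) = Θ(n^3 log n)

log_5 125 = 3, and f(n) = 4 · n^3 = Θ(n^(log_5 125)). This is Case 2 of the master theorem: T(n) = Θ(f(n) · log n) = Θ(n^3 log n).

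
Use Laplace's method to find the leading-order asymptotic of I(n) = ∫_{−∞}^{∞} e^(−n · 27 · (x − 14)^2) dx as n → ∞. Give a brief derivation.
I(n) = sqrt(π/(27n))

Here φ(x) = 27 · (x − 14)^2 has its unique minimum at x* = 14 with φ(x*) = 0 and φ''(x*) = 54. Laplace's method gives
  I(n) ~ e^(−n φ(x*)) · sqrt(2π / (n · φ''(x*))) = sqrt(2π / (54n)) = sqrt(π/(27n)).
This is exact: substituting u = (x − 14)·sqrt(27n) gives I(n) = (1/sqrt(27n)) ∫_{−∞}^{∞} e^(−u^2) du = sqrt(π/(27n)).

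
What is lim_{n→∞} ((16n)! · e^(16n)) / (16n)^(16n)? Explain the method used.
lim = ∞

Stirling: (16n)! ~ sqrt(2π·16n) · (16n/e)^(16n). Hence
  (16n)! · e^(16n) / (16n)^(16n) ~ sqrt(2π·16n) = sqrt(2π·16) · sqrt(n) → ∞.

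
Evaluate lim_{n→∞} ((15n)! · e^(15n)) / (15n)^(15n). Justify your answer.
lim = ∞

Stirling: (15n)! ~ sqrt(2π·15n) · (15n/e)^(15n). Hence
  (15n)! · e^(15n) / (15n)^(15n) ~ sqrt(2π·15n) = sqrt(2π·15) · sqrt(n) → ∞.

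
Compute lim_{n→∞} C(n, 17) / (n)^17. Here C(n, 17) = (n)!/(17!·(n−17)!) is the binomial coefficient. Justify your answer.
lim = 1/17! = 1/355687428096000

With N = n → ∞: C(N, 17) / N^17 = [N(N−1)…(N−16)] / (17! · N^17) = (1/17!) · 1 · (1 − 1/n) · … · (1 − 16/n). Each factor → 1 as N → ∞, so the limit is 1/17! = 1/355687428096000.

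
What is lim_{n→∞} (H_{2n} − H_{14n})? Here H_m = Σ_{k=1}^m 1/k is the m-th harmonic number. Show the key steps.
lim = ln(2/14) = −ln 7

Euler-Maclaurin gives H_m = ln m + γ + 1/(2m) + O(1/m^2). The γ and O(1/m) terms cancel in the difference:
  H_{2n} − H_{14n} = ln(2n) − ln(14n) + O(1/n) = ln(2/14) + O(1/n).
Hence the limit is ln(2/14) = −ln 7.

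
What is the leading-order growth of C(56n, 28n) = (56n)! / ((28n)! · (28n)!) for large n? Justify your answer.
C(56n, 28n) ~ (4)^(28n) · sqrt(1/(π·28n))

Write N = 28n. Apply Stirling to each factorial:
  (2N)! ~ sqrt(2π·2N) · (2N/e)^(2N),
  N! ~ sqrt(2π N) · (N/e)^N,
  (1N)! ~ sqrt(2π·1N) · (1N/e)^(1N).
The exponential factors combine to (2N)^(2N) / (N^N · (1N)^(1N)) = 2^(2N)/1^(1N) = (2^2/1^1)^N = (4)^N.
The square-root prefactors combine to sqrt(2π·2N) / (sqrt(2π N)·sqrt(2π·1N)) = sqrt(2 / (2π·1·N)) = sqrt(1/(π·28n)).
Substituting N = 28n: C(56n, 28n) ~ (4)^(28n) · sqrt(1/(π·28n)).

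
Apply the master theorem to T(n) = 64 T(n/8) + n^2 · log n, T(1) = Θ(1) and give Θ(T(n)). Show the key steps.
T(n) = Θ(n^2 · (log n)^2)

Here log_8 64 = 2 and f(n) = n^2 · log n = Θ(n^(log_8 64) · (log n)^1). This is the extended Case 2 of the master theorem (f matches the critical exponent up to log factors), giving T(n) = Θ(n^(log_8 64) · (log n)^(1+1)) = Θ(n^2 · (log n)^2).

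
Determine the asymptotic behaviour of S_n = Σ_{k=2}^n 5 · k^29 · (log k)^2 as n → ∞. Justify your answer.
S_n ~ n^30 · (log n)^2 / 6

By integral comparison, S_n = ∫_1^n 5 · x^29 · (log x)^2 dx + O(n^29 · (log n)^2). For the integral, the leading term of ∫_1^n x^29 (log x)^2 dx is n^30/30 · (log n)^2 (by repeated integration by parts; each step lowers the log-exponent and produces a relatively O(1/log n) correction). Hence S_n ~ n^30 · (log n)^2 / 6.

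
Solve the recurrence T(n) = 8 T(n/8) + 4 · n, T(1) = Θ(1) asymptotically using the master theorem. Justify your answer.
T(n) = Θ(n log n)

log_8 8 = 1, and f(n) = 4 · n = Θ(n^(log_8 8)). This is Case 2 of the master theorem: T(n) = Θ(f(n) · log n) = Θ(n log n).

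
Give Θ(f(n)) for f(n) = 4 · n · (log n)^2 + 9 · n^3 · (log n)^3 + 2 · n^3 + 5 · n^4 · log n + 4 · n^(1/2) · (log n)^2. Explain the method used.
f(n) ∈ Θ(n^4 · log n)

Compare the terms by growth order. For large n, n^a · (log n)^b dominates n^a' · (log n)^b' iff a > a', or (a = a' and b > b'). Ranking the 5 terms shows the dominant one is 5 · n^4 · log n. Hence f(n) ∈ Θ(n^4 · log n).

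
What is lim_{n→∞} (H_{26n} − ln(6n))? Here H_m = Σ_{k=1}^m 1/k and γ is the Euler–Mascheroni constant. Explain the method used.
lim = ln(13/3) + γ

By Euler-Maclaurin, H_m = ln m + γ + O(1/m). So
  H_{26n} − ln(6n) = ln(26n) + γ − ln(6n) + O(1/n)
                       = ln(26/6) + γ + O(1/n).
Hence the limit is ln(26/6) + γ (= ln(13/3)).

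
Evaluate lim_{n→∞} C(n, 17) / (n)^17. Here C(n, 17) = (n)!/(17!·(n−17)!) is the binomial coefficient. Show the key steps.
lim = 1/17! = 1/355687428096000

With N = n → ∞: C(N, 17) / N^17 = [N(N−1)…(N−16)] / (17! · N^17) = (1/17!) · 1 · (1 − 1/n) · … · (1 − 16/n). Each factor → 1 as N → ∞, so the limit is 1/17! = 1/355687428096000.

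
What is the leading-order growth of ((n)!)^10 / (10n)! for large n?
((n)!)^10/(10n)! ~ ((2π·n)^(9/2) / sqrt(10)) · 10^(−10·n)  →  0

Write N = n. Stirling: N! ~ sqrt(2π N)(N/e)^N and (10N)! ~ sqrt(2π·10N)·(10N/e)^(10N).
  (N!)^10/(10N)! ~ (2π N)^(10/2) (N/e)^(10N) / [sqrt(2π·10N) (10N/e)^(10N)]
     = (2π N)^(10/2) / sqrt(2π·10N) · (N/(10N))^(10N)
     = (2π N)^((10−1)/2) / sqrt(10) · 10^(−10N).
Since 10^10 > 1, the factor 10^(−10N) decays exponentially, so the ratio → 0. Substituting N = n gives the stated form.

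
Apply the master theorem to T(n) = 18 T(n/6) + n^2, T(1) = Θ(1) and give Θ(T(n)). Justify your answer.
T(n) = Θ(n^2)

log_6 18 ≈ 1.613. f(n) = n^2 dominates n^(log_6 18) since 2 > 1.613, and the regularity condition a·f(n/b) = 18·(n/6)^2 = (18/36)·n^2 ≤ c·f(n) holds with c = 18/36 ≈ 0.5 < 1. So this is Case 3: T(n) = Θ(f(n)) = Θ(n^2).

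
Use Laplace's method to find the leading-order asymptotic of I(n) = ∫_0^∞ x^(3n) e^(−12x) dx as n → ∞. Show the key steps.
I(n) ~ (sqrt(2π·3n) / 12) · (3n/(12e))^(3n)

Write the integrand as exp(3n ln x − 12x) and set f(x) = 3n ln x − 12x. Then f'(x) = 3n/x − 12 = 0 at x* = 3n/12, and f''(x*) = −3n/x*^2 = −12^2/(3n). Laplace's method (interior maximum) gives
  I(n) ~ e^(f(x*)) · sqrt(2π / |f''(x*)|)
        = exp(3n ln(3n/12) − 3n) · sqrt(2π · 3n / 12^2)
        = (3n/12)^(3n) e^(−3n) · sqrt(2π·3n) / 12
        = (sqrt(2π·3n) / 12) · (3n/(12e))^(3n).
This matches Γ(3n+1)/12^(3n+1) with Stirling applied to Γ.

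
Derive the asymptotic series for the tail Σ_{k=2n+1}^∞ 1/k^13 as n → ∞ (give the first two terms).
Σ_{k>2n} 1/k^13 = 1/(12 · (2n)^12) − 1/(2 · (2n)^13) + O(1/(2n)^14)

Compare to the integral: ∫_{2n}^∞ x^(−13) dx = [−x^(−12)/12]_{2n}^∞ = 1/((13−1)·(2n)^12). The Euler-Maclaurin correction adds −f(2n)/2 = −1/(2·(2n)^13). Euler-Maclaurin then gives
  Σ_{k>2n} 1/k^13 = ∫_{2n}^∞ dx/x^13 − 1/(2·(2n)^13) + O(1/(2n)^14).
(Equivalently this is ζ(13) − Σ_{k≤2n} 1/k^13.)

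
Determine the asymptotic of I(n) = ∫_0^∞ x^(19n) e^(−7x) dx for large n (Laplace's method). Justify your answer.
I(n) ~ (sqrt(2π·19n) / 7) · (19n/(7e))^(19n)

Write the integrand as exp(19n ln x − 7x) and set f(x) = 19n ln x − 7x. Then f'(x) = 19n/x − 7 = 0 at x* = 19n/7, and f''(x*) = −19n/x*^2 = −7^2/(19n). Laplace's method (interior maximum) gives
  I(n) ~ e^(f(x*)) · sqrt(2π / |f''(x*)|)
        = exp(19n ln(19n/7) − 19n) · sqrt(2π · 19n / 7^2)
        = (19n/7)^(19n) e^(−19n) · sqrt(2π·19n) / 7
        = (sqrt(2π·19n) / 7) · (19n/(7e))^(19n).
This matches Γ(19n+1)/7^(19n+1) with Stirling applied to Γ.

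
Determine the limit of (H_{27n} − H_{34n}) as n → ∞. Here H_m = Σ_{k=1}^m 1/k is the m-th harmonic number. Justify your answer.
lim = ln(27/34)

Euler-Maclaurin gives H_m = ln m + γ + 1/(2m) + O(1/m^2). The γ and O(1/m) terms cancel in the difference:
  H_{27n} − H_{34n} = ln(27n) − ln(34n) + O(1/n) = ln(27/34) + O(1/n).
Hence the limit is ln(27/34).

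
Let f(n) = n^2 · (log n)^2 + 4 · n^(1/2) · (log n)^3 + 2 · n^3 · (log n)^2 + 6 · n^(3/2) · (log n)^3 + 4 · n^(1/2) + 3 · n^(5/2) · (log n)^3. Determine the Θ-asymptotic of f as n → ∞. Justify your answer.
f(n) ∈ Θ(n^3 · (log n)^2)

Compare the terms by growth order. For large n, n^a · (log n)^b dominates n^a' · (log n)^b' iff a > a', or (a = a' and b > b'). Ranking the 6 terms shows the dominant one is 2 · n^3 · (log n)^2. Hence f(n) ∈ Θ(n^3 · (log n)^2).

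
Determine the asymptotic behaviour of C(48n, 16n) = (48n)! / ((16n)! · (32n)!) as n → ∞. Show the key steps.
C(48n, 16n) ~ (27/4)^(16n) · sqrt(3/(4π·16n))

Write N = 16n. Apply Stirling to each factorial:
  (3N)! ~ sqrt(2π·3N) · (3N/e)^(3N),
  N! ~ sqrt(2π N) · (N/e)^N,
  (2N)! ~ sqrt(2π·2N) · (2N/e)^(2N).
The exponential factors combine to (3N)^(3N) / (N^N · (2N)^(2N)) = 3^(3N)/2^(2N) = (3^3/2^2)^N = (27/4)^N.
The square-root prefactors combine to sqrt(2π·3N) / (sqrt(2π N)·sqrt(2π·2N)) = sqrt(3 / (2π·2·N)) = sqrt(3/(4π·16n)).
Substituting N = 16n: C(48n, 16n) ~ (27/4)^(16n) · sqrt(3/(4π·16n)).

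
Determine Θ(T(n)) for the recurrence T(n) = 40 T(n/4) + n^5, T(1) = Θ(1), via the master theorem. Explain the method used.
T(n) = Θ(n^5)

log_4 40 ≈ 2.661. f(n) = n^5 dominates n^(log_4 40) since 5 > 2.661, and the regularity condition a·f(n/b) = 40·(n/4)^5 = (40/1024)·n^5 ≤ c·f(n) holds with c = 40/1024 ≈ 0.0391 < 1. So this is Case 3: T(n) = Θ(f(n)) = Θ(n^5).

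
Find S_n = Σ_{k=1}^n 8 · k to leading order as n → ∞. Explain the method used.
S_n ~ 4 · n^2

By integral comparison (Euler-Maclaurin), Σ_{k=1}^n 8 · k = 8 · ∫_0^n x^1 dx + O(n) = 8 · n^2/2 = 4 · n^2 + O(n). (Equivalently, Faulhaber's formula gives the same leading term.)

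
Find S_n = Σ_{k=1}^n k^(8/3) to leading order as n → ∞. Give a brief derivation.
S_n ~ (3/11) · n^(11/3)

Integral comparison: Σ_{k=1}^n k^(8/3) = ∫_0^n x^(8/3) dx + O(n^(8/3)). The integral is n^(1 + 8/3) / (1 + 8/3) = n^((8+3)/3) / ((8+3)/3) = (3/11) · n^(11/3).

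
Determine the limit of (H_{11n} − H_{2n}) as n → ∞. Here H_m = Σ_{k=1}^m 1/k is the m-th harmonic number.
lim = ln(11/2)

Euler-Maclaurin gives H_m = ln m + γ + 1/(2m) + O(1/m^2). The γ and O(1/m) terms cancel in the difference:
  H_{11n} − H_{2n} = ln(11n) − ln(2n) + O(1/n) = ln(11/2) + O(1/n).
Hence the limit is ln(11/2).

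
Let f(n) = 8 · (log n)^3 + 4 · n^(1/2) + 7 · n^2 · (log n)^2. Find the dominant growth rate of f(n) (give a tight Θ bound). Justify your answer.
f(n) ∈ Θ(n^2 · (log n)^2)

Compare the terms by growth order. For large n, n^a · (log n)^b dominates n^a' · (log n)^b' iff a > a', or (a = a' and b > b'). Ranking the 3 terms shows the dominant one is 7 · n^2 · (log n)^2. Hence f(n) ∈ Θ(n^2 · (log n)^2).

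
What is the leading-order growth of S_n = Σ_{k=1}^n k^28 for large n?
S_n ~ n^29 / 29

By integral comparison (Euler-Maclaurin), Σ_{k=1}^n k^28 = ∫_0^n x^28 dx + O(n^28) = n^29/29 + O(n^28). (Equivalently, Faulhaber's formula gives the same leading term.)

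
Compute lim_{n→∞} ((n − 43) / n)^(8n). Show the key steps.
lim = e^(−344)

Rewrite as (1 − 43/n)^(8n). By the standard limit (1 + x/n)^n → e^x, we have (1 − 43/n)^n → e^(−43), and raising to the 8th power gives e^(−344).
More precisely, ln[(1 − 43/n)^(8n)] = 8n · ln(1 − 43/n) = 8n · (-43/n + O(1/n^2)) = -344 + O(1/n) → -344.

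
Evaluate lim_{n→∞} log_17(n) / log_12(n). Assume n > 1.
lim = ln(12) / ln(17) = log_17(12)

Change of base: log_17(n) = ln n / ln 17 and log_12(n) = ln n / ln 12. The ratio is (ln n / ln 17) · (ln 12 / ln n) = ln 12 / ln 17, a constant independent of n. So the limit is ln 12 / ln 17 = log_17(12).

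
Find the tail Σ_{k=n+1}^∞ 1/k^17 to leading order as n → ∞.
Σ_{k>n} 1/k^17 ~ 1/(16 · n^16)

Compare to the integral: ∫_{n}^∞ x^(−17) dx = [−x^(−16)/16]_{n}^∞ = 1/((17−1)·n^16). Euler-Maclaurin then gives
  Σ_{k>n} 1/k^17 = ∫_{n}^∞ dx/x^17 − 1/(2·n^17) + O(1/n^18).
(Equivalently this is ζ(17) − Σ_{k≤n} 1/k^17.)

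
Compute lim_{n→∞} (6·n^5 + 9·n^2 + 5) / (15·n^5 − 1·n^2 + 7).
lim = 6/15 = 2/5

For large n the leading n^5 terms dominate both numerator and denominator. Dividing top and bottom by n^5, every other term tends to 0, leaving 6/15 = 2/5.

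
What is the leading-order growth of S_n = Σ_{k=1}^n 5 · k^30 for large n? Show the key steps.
S_n ~ 5 · n^31 / 31

By integral comparison (Euler-Maclaurin), Σ_{k=1}^n 5 · k^30 = 5 · ∫_0^n x^30 dx + O(n^30) = 5 · n^31/31 + O(n^30). (Equivalently, Faulhaber's formula gives the same leading term.)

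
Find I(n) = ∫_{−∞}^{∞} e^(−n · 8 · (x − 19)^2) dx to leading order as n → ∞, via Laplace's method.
I(n) = sqrt(π/(8n))

Here φ(x) = 8 · (x − 19)^2 has its unique minimum at x* = 19 with φ(x*) = 0 and φ''(x*) = 16. Laplace's method gives
  I(n) ~ e^(−n φ(x*)) · sqrt(2π / (n · φ''(x*))) = sqrt(2π / (16n)) = sqrt(π/(8n)).
This is exact: substituting u = (x − 19)·sqrt(8n) gives I(n) = (1/sqrt(8n)) ∫_{−∞}^{∞} e^(−u^2) du = sqrt(π/(8n)).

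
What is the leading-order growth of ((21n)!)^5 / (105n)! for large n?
((21n)!)^5/(105n)! ~ ((2π·21n)^(4/2) / sqrt(5)) · 5^(−5·21n)  →  0

Write N = 21n. Stirling: N! ~ sqrt(2π N)(N/e)^N and (5N)! ~ sqrt(2π·5N)·(5N/e)^(5N).
  (N!)^5/(5N)! ~ (2π N)^(5/2) (N/e)^(5N) / [sqrt(2π·5N) (5N/e)^(5N)]
     = (2π N)^(5/2) / sqrt(2π·5N) · (N/(5N))^(5N)
     = (2π N)^((5−1)/2) / sqrt(5) · 5^(−5N).
Since 5^5 > 1, the factor 5^(−5N) decays exponentially, so the ratio → 0. Substituting N = 21n gives the stated form.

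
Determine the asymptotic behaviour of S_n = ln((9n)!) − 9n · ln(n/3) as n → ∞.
S_n ~ 9n · (ln 27 − 1) + O(ln n)

Stirling: ln((9n)!) = 9n ln(9n) − 9n + O(ln n).
  S_n = 9n ln(9n) − 9n − 9n ln(n/3) + O(ln n)
      = 9n ln(9n) − 9n ln n + 9n ln 3 − 9n + O(ln n)
      = 9n ln 9 + 9n ln 3 − 9n + O(ln n)
      = 9n (ln 27 − 1) + O(ln n).
Numerically ln(27) − 1 ≈ 2.2958.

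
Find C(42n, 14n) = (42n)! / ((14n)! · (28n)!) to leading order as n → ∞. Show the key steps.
C(42n, 14n) ~ (27/4)^(14n) · sqrt(3/(4π·14n))

Write N = 14n. Apply Stirling to each factorial:
  (3N)! ~ sqrt(2π·3N) · (3N/e)^(3N),
  N! ~ sqrt(2π N) · (N/e)^N,
  (2N)! ~ sqrt(2π·2N) · (2N/e)^(2N).
The exponential factors combine to (3N)^(3N) / (N^N · (2N)^(2N)) = 3^(3N)/2^(2N) = (3^3/2^2)^N = (27/4)^N.
The square-root prefactors combine to sqrt(2π·3N) / (sqrt(2π N)·sqrt(2π·2N)) = sqrt(3 / (2π·2·N)) = sqrt(3/(4π·14n)).
Substituting N = 14n: C(42n, 14n) ~ (27/4)^(14n) · sqrt(3/(4π·14n)).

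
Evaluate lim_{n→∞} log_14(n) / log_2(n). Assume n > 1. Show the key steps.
lim = ln(2) / ln(14) = log_14(2)

Change of base: log_14(n) = ln n / ln 14 and log_2(n) = ln n / ln 2. The ratio is (ln n / ln 14) · (ln 2 / ln n) = ln 2 / ln 14, a constant independent of n. So the limit is ln 2 / ln 14 = log_14(2).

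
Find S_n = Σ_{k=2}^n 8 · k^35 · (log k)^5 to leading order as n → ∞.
S_n ~ 2 · n^36 · (log n)^5 / 9

By integral comparison, S_n = ∫_1^n 8 · x^35 · (log x)^5 dx + O(n^35 · (log n)^5). For the integral, the leading term of ∫_1^n x^35 (log x)^5 dx is n^36/36 · (log n)^5 (by repeated integration by parts; each step lowers the log-exponent and produces a relatively O(1/log n) correction). Hence S_n ~ 2 · n^36 · (log n)^5 / 9.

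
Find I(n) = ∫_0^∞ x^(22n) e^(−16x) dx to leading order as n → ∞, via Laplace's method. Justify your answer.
I(n) ~ (sqrt(2π·22n) / 16) · (22n/(16e))^(22n)

Write the integrand as exp(22n ln x − 16x) and set f(x) = 22n ln x − 16x. Then f'(x) = 22n/x − 16 = 0 at x* = 22n/16, and f''(x*) = −22n/x*^2 = −16^2/(22n). Laplace's method (interior maximum) gives
  I(n) ~ e^(f(x*)) · sqrt(2π / |f''(x*)|)
        = exp(22n ln(22n/16) − 22n) · sqrt(2π · 22n / 16^2)
        = (22n/16)^(22n) e^(−22n) · sqrt(2π·22n) / 16
        = (sqrt(2π·22n) / 16) · (22n/(16e))^(22n).
This matches Γ(22n+1)/16^(22n+1) with Stirling applied to Γ.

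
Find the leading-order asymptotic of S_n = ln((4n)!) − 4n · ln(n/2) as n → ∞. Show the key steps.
S_n ~ 4n · (ln 8 − 1) + O(ln n)

Stirling: ln((4n)!) = 4n ln(4n) − 4n + O(ln n).
  S_n = 4n ln(4n) − 4n − 4n ln(n/2) + O(ln n)
      = 4n ln(4n) − 4n ln n + 4n ln 2 − 4n + O(ln n)
      = 4n ln 4 + 4n ln 2 − 4n + O(ln n)
      = 4n (ln 8 − 1) + O(ln n).
Numerically ln(8) − 1 ≈ 1.0794.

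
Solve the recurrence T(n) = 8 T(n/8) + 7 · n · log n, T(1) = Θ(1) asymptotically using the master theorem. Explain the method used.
T(n) = Θ(n · (log n)^2)

Here log_8 8 = 1 and f(n) = 7 · n · log n = Θ(n^(log_8 8) · (log n)^1). This is the extended Case 2 of the master theorem (f matches the critical exponent up to log factors), giving T(n) = Θ(n^(log_8 8) · (log n)^(1+1)) = Θ(n · (log n)^2).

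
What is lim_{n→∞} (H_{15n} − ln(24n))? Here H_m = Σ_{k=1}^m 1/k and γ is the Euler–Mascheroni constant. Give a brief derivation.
lim = ln(5/8) + γ

By Euler-Maclaurin, H_m = ln m + γ + O(1/m). So
  H_{15n} − ln(24n) = ln(15n) + γ − ln(24n) + O(1/n)
                       = ln(15/24) + γ + O(1/n).
Hence the limit is ln(15/24) + γ (= ln(5/8)).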